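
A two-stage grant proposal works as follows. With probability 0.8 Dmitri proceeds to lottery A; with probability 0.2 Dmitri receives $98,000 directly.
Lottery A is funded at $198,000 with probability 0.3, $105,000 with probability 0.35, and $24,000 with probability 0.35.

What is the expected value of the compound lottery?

$103,240

EV(A) = 0.3 × 198000 + 0.35 × 105000 + 0.35 × 24000 = 59400 + 36750 + 8400 = 104550
Branch B: 98000 (certain)
Overall = 0.8 × 104550 + 0.2 × 98000 = 83640 + 19600 = 103240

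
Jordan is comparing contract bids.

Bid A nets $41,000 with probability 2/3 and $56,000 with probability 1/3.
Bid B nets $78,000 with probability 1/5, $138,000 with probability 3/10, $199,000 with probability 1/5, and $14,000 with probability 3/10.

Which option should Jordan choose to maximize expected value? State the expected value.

Bid B ($101,000)

Bid A = 2/3 × 41000 + 1/3 × 56000 = 27333.3333 + 18666.6667 = 46000
Bid B = 1/5 × 78000 + 3/10 × 138000 + 1/5 × 199000 + 3/10 × 14000 = 15600 + 41400 + 39800 + 4200 = 101000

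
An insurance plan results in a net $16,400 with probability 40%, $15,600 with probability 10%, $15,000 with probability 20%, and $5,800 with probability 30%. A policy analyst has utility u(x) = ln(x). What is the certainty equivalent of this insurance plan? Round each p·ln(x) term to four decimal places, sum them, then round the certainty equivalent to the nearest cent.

$11,735.81

E[u] = 0.4·ln(16400) + 0.1·ln(15600) + 0.2·ln(15000) + 0.3·ln(5800) = 3.8820 + 0.9655 + 1.9232 + 2.5997 = 9.3704
CE = e^9.3704 ≈ 11735.81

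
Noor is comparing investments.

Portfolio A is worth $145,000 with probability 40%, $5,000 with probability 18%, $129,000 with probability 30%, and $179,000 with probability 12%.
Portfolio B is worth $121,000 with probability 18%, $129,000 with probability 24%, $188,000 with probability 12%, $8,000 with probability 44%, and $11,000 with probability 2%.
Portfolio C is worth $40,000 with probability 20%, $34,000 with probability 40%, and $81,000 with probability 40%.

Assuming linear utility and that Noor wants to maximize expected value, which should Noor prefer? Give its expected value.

Portfolio A ($119,080)

Portfolio A = 0.4 × 145000 + 0.18 × 5000 + 0.3 × 129000 + 0.12 × 179000 = 58000 + 900 + 38700 + 21480 = 119080
Portfolio B = 0.18 × 121000 + 0.24 × 129000 + 0.12 × 188000 + 0.44 × 8000 + 0.02 × 11000 = 21780 + 30960 + 22560 + 3520 + 220 = 79040
Portfolio C = 0.2 × 40000 + 0.4 × 34000 + 0.4 × 81000 = 8000 + 13600 + 32400 = 54000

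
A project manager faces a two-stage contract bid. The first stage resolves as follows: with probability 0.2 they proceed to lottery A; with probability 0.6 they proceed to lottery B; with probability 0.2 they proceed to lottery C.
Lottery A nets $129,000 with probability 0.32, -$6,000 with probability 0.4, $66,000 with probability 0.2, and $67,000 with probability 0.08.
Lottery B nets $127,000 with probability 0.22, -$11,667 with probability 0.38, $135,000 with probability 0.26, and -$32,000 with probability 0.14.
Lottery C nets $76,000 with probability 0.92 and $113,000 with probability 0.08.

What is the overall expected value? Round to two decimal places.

$59,755.92

EV(A) = 0.32 × 129000 + 0.4 × (-6000) + 0.2 × 66000 + 0.08 × 67000 = 41280 − 2400 + 13200 + 5360 = 57440
EV(B) = 0.22 × 127000 + 0.38 × (-11667) + 0.26 × 135000 + 0.14 × (-32000) = 27940 − 4433.46 + 35100 − 4480 = 54126.54
EV(C) = 0.92 × 76000 + 0.08 × 113000 = 69920 + 9040 = 78960
Overall = 0.2 × 57440 + 0.6 × 54126.54 + 0.2 × 78960 = 11488 + 32475.924 + 15792 = 59755.924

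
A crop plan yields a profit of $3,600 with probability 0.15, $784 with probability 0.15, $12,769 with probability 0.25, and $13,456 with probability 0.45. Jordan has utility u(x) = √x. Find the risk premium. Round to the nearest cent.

E[u] = 0.15·√3600 + 0.15·√784 + 0.25·√12769 + 0.45·√13456 = 0.15·60 + 0.15·28 + 0.25·113 + 0.45·116 = 93.65
CE = (93.65)² = 8770.3225
Risk premium = EV − CE = 9905.05 − 8770.3225 = 1134.7275

$1,134.73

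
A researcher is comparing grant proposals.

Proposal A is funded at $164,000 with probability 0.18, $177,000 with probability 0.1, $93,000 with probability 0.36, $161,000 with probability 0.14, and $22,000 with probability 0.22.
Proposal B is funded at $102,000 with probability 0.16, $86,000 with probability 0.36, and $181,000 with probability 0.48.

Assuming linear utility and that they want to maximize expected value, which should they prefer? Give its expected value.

Proposal B ($134,160)

Proposal A = 0.18 × 164000 + 0.1 × 177000 + 0.36 × 93000 + 0.14 × 161000 + 0.22 × 22000 = 29520 + 17700 + 33480 + 22540 + 4840 = 108080
Proposal B = 0.16 × 102000 + 0.36 × 86000 + 0.48 × 181000 = 16320 + 30960 + 86880 = 134160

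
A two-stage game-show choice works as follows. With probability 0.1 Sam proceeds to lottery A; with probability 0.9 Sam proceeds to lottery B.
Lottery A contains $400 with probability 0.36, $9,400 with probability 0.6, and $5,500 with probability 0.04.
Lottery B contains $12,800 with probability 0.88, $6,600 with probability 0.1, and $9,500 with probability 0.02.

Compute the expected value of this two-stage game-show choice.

$11,503

EV(A) = 0.36 × 400 + 0.6 × 9400 + 0.04 × 5500 = 144 + 5640 + 220 = 6004
EV(B) = 0.88 × 12800 + 0.1 × 6600 + 0.02 × 9500 = 11264 + 660 + 190 = 12114
Overall = 0.1 × 6004 + 0.9 × 12114 = 600.4 + 10902.6 = 11503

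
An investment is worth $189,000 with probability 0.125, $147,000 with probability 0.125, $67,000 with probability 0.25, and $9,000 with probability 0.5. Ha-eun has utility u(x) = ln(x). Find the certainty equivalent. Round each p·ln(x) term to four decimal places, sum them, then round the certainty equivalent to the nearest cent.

$30,840.99

E[u] = 0.125·ln(189000) + 0.125·ln(147000) + 0.25·ln(67000) + 0.5·ln(9000) = 1.5187 + 1.4873 + 2.7781 + 4.5525 = 10.3366
CE = e^10.3366 ≈ 30840.99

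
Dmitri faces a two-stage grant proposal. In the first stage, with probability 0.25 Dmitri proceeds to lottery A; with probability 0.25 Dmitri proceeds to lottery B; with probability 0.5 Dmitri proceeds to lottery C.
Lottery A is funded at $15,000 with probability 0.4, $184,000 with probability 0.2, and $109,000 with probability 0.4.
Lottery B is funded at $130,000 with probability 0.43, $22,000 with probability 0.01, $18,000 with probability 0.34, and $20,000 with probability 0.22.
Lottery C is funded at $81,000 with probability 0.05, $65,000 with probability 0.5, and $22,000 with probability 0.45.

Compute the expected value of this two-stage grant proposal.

$61,485

EV(A) = 0.4 × 15000 + 0.2 × 184000 + 0.4 × 109000 = 6000 + 36800 + 43600 = 86400
EV(B) = 0.43 × 130000 + 0.01 × 22000 + 0.34 × 18000 + 0.22 × 20000 = 55900 + 220 + 6120 + 4400 = 66640
EV(C) = 0.05 × 81000 + 0.5 × 65000 + 0.45 × 22000 = 4050 + 32500 + 9900 = 46450
Overall = 0.25 × 86400 + 0.25 × 66640 + 0.5 × 46450 = 21600 + 16660 + 23225 = 61485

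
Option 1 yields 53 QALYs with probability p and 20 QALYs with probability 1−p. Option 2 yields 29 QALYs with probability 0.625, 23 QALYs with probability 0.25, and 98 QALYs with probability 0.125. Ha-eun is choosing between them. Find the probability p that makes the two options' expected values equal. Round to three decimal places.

EV(Option 2) = 0.625 × 29 + 0.25 × 23 + 0.125 × 98 = 18.125 + 5.75 + 12.25 = 36.125
p·53 + (1−p)·20 = 36.125
33p + 20 = 36.125
p = (36.125 − 20) / 33

p = 0.489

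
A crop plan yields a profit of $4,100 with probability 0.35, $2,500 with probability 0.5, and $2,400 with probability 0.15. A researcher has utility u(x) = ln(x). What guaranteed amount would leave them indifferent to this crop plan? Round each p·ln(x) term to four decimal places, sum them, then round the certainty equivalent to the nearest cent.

$2,954.55

E[u] = 0.35·ln(4100) + 0.5·ln(2500) + 0.15·ln(2400) = 2.9116 + 3.9120 + 1.1675 = 7.9911
CE = e^7.9911 ≈ 2954.55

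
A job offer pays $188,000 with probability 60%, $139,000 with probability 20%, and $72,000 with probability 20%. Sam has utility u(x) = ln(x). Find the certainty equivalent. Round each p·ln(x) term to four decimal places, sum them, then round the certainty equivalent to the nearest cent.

E[u] = 0.6·ln(188000) + 0.2·ln(139000) + 0.2·ln(72000) = 7.2865 + 2.3684 + 2.2369 = 11.8918
CE = e^11.8918 ≈ 146063.98

$146,063.98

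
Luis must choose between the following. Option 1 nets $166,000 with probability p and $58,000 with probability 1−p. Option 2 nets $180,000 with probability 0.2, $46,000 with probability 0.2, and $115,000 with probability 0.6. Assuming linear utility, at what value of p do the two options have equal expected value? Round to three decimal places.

EV(Option 2) = 0.2 × 180000 + 0.2 × 46000 + 0.6 × 115000 = 36000 + 9200 + 69000 = 114200
p·166000 + (1−p)·58000 = 114200
108000p + 58000 = 114200
p = (114200 − 58000) / 108000

p = 0.520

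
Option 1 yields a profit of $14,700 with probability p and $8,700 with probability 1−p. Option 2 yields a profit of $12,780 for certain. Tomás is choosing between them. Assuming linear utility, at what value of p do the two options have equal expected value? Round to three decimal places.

p·14700 + (1−p)·8700 = 12780
6000p + 8700 = 12780
p = (12780 − 8700) / 6000

p = 0.680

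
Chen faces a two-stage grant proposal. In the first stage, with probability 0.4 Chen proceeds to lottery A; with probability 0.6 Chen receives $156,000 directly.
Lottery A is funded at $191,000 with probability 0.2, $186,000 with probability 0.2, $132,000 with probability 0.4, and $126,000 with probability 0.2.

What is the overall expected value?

EV(A) = 0.2 × 191000 + 0.2 × 186000 + 0.4 × 132000 + 0.2 × 126000 = 38200 + 37200 + 52800 + 25200 = 153400
Branch B: 156000 (certain)
Overall = 0.4 × 153400 + 0.6 × 156000 = 61360 + 93600 = 154960

$154,960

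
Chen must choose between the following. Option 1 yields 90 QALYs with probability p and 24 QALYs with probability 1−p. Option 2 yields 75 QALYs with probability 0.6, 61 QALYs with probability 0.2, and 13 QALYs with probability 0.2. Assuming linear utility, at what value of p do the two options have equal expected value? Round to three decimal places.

EV(Option 2) = 0.6 × 75 + 0.2 × 61 + 0.2 × 13 = 45 + 12.2 + 2.6 = 59.8
p·90 + (1−p)·24 = 59.8
66p + 24 = 59.8
p = (59.8 − 24) / 66

p = 0.542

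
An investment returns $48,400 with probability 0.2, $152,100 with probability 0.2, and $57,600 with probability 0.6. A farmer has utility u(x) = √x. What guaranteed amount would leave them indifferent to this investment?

E[u] = 0.2·√48400 + 0.2·√152100 + 0.6·√57600 = 0.2·220 + 0.2·390 + 0.6·240 = 266
CE = (266)² = 70756

$70,756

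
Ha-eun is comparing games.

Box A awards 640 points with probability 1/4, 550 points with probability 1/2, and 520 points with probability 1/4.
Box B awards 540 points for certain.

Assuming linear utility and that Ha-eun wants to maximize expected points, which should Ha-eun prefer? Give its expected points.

Box A = 1/4 × 640 + 1/2 × 550 + 1/4 × 520 = 160 + 275 + 130 = 565
Box B: 540 (certain)

Box A (565 points)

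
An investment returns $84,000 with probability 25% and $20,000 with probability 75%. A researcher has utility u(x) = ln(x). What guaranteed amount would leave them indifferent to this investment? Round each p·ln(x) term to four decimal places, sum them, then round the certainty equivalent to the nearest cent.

E[u] = 0.25·ln(84000) + 0.75·ln(20000) = 2.8346 + 7.4276 = 10.2622
CE = e^10.2622 ≈ 28629.70

$28,629.70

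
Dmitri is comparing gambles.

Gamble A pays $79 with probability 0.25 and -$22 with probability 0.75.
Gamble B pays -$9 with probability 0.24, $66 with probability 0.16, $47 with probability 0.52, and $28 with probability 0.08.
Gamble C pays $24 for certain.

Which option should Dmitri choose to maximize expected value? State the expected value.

Gamble B ($35.08)

Gamble A = 0.25 × 79 + 0.75 × (-22) = 19.75 − 16.5 = 3.25
Gamble B = 0.24 × (-9) + 0.16 × 66 + 0.52 × 47 + 0.08 × 28 = -2.16 + 10.56 + 24.44 + 2.24 = 35.08
Gamble C: 24 (certain)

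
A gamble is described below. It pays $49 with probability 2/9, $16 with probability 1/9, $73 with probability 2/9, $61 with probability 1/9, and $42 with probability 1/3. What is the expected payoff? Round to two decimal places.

$49.67

EV = 2/9 × 49 + 1/9 × 16 + 2/9 × 73 + 1/9 × 61 + 1/3 × 42 = 10.8889 + 1.7778 + 16.2222 + 6.7778 + 14 = 49.6667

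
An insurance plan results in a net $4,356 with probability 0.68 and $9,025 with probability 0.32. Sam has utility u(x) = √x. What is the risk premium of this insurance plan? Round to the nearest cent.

$183.00

E[u] = 0.68·√4356 + 0.32·√9025 = 0.68·66 + 0.32·95 = 75.28
CE = (75.28)² = 5667.0784
Risk premium = EV − CE = 5850.08 − 5667.0784 = 183.0016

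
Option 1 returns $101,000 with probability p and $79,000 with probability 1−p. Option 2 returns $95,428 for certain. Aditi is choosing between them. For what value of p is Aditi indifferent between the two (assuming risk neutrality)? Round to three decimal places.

p = 0.747

p·101000 + (1−p)·79000 = 95428
22000p + 79000 = 95428
p = (95428 − 79000) / 22000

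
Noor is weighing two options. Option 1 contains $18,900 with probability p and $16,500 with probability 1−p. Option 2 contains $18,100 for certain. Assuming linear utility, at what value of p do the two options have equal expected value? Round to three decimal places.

p = 0.667

p·18900 + (1−p)·16500 = 18100
2400p + 16500 = 18100
p = (18100 − 16500) / 2400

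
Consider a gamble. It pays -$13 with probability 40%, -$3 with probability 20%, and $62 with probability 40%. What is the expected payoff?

EV = 0.4 × (-13) + 0.2 × (-3) + 0.4 × 62 = -5.2 − 0.6 + 24.8 = 19

$19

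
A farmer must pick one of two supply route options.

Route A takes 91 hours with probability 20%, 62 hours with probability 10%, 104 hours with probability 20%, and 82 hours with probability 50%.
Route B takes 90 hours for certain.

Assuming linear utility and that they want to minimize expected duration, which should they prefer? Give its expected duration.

Route A (86.2 hours)

Route A = 0.2 × 91 + 0.1 × 62 + 0.2 × 104 + 0.5 × 82 = 18.2 + 6.2 + 20.8 + 41 = 86.2
Route B: 90 (certain)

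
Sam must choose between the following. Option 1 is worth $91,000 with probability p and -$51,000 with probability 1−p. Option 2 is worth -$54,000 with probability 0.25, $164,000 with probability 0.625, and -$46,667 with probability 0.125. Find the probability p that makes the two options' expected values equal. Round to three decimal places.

p = 0.945

EV(Option 2) = 0.25 × (-54000) + 0.625 × 164000 + 0.125 × (-46667) = -13500 + 102500 − 5833.375 = 83166.625
p·91000 + (1−p)·(-51000) = 83166.625
142000p − 51000 = 83166.625
p = (83166.625 + 51000) / 142000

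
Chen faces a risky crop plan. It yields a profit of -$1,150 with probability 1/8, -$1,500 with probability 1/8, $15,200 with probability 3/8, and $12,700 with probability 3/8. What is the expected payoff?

$10,131.25

EV = 1/8 × (-1150) + 1/8 × (-1500) + 3/8 × 15200 + 3/8 × 12700 = -143.75 − 187.5 + 5700 + 4762.5 = 10131.25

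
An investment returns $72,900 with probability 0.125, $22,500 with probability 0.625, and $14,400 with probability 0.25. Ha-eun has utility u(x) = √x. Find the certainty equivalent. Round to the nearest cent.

$24,806.25

E[u] = 0.125·√72900 + 0.625·√22500 + 0.25·√14400 = 0.125·270 + 0.625·150 + 0.25·120 = 157.5
CE = (157.5)² = 24806.25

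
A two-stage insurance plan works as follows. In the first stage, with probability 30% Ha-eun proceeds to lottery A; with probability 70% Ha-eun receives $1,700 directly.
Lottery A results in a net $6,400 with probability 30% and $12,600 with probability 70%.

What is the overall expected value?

$4,412

EV(A) = 0.3 × 6400 + 0.7 × 12600 = 1920 + 8820 = 10740
Branch B: 1700 (certain)
Overall = 0.3 × 10740 + 0.7 × 1700 = 3222 + 1190 = 4412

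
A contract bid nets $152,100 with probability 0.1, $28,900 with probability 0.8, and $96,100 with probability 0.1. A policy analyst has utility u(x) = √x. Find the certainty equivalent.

E[u] = 0.1·√152100 + 0.8·√28900 + 0.1·√96100 = 0.1·390 + 0.8·170 + 0.1·310 = 206
CE = (206)² = 42436

$42,436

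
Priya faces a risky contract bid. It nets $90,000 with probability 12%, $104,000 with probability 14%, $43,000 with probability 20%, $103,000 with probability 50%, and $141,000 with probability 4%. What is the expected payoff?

$91,100

EV = 0.12 × 90000 + 0.14 × 104000 + 0.2 × 43000 + 0.5 × 103000 + 0.04 × 141000 = 10800 + 14560 + 8600 + 51500 + 5640 = 91100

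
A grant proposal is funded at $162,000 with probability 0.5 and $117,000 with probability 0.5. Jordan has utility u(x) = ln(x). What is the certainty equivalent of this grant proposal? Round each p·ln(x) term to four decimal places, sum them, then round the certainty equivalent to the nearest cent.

$137,681.73

E[u] = 0.5·ln(162000) + 0.5·ln(117000) = 5.9977 + 5.8350 = 11.8327
CE = e^11.8327 ≈ 137681.73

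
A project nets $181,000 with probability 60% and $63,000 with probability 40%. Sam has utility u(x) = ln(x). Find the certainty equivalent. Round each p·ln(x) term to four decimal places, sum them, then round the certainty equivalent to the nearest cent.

$118,681.65

E[u] = 0.6·ln(181000) + 0.4·ln(63000) = 7.2638 + 4.4204 = 11.6842
CE = e^11.6842 ≈ 118681.65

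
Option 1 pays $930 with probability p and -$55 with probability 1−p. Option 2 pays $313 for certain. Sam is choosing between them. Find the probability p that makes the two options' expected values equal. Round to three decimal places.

p = 0.374

p·930 + (1−p)·(-55) = 313
985p − 55 = 313
p = (313 + 55) / 985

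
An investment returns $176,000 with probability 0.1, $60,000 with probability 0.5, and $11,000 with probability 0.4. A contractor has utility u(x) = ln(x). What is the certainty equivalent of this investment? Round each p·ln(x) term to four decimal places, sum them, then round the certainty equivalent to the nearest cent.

$33,897.62

E[u] = 0.1·ln(176000) + 0.5·ln(60000) + 0.4·ln(11000) = 1.2078 + 5.5010 + 3.7223 = 10.4311
CE = e^10.4311 ≈ 33897.62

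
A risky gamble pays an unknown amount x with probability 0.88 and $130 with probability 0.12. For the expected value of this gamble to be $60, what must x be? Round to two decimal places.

0.88·x + 0.12·130 = 60
0.88·x = 60 − 15.6 = 44.4
x = 44.4 / 0.88 = 50.4545

x = $50.45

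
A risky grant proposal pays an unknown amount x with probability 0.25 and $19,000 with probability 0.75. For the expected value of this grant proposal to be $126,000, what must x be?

x = $447,000

0.25·x + 0.75·19000 = 126000
0.25·x = 126000 − 14250 = 111750
x = 111750 / 0.25 = 447000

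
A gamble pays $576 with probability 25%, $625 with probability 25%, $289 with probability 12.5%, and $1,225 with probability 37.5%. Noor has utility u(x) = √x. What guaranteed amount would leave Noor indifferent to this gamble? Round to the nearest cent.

E[u] = 0.25·√576 + 0.25·√625 + 0.125·√289 + 0.375·√1225 = 0.25·24 + 0.25·25 + 0.125·17 + 0.375·35 = 27.5
CE = (27.5)² = 756.25

$756.25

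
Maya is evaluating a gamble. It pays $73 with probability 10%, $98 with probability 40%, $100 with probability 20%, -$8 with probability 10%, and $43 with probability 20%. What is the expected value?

$74.30

EV = 0.1 × 73 + 0.4 × 98 + 0.2 × 100 + 0.1 × (-8) + 0.2 × 43 = 7.3 + 39.2 + 20 − 0.8 + 8.6 = 74.3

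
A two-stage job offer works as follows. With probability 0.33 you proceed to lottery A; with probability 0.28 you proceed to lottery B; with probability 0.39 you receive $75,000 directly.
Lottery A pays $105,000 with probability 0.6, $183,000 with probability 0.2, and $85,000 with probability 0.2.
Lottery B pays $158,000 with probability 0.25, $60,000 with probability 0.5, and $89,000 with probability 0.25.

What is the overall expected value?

EV(A) = 0.6 × 105000 + 0.2 × 183000 + 0.2 × 85000 = 63000 + 36600 + 17000 = 116600
EV(B) = 0.25 × 158000 + 0.5 × 60000 + 0.25 × 89000 = 39500 + 30000 + 22250 = 91750
Branch C: 75000 (certain)
Overall = 0.33 × 116600 + 0.28 × 91750 + 0.39 × 75000 = 38478 + 25690 + 29250 = 93418

$93,418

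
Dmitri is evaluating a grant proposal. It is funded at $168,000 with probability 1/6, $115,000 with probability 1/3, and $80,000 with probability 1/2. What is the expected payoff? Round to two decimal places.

$106,333.33

EV = 1/6 × 168000 + 1/3 × 115000 + 1/2 × 80000 = 28000 + 38333.3333 + 40000 = 106333.3333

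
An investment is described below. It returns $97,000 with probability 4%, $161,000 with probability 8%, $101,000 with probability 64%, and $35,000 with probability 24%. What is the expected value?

EV = 0.04 × 97000 + 0.08 × 161000 + 0.64 × 101000 + 0.24 × 35000 = 3880 + 12880 + 64640 + 8400 = 89800

$89,800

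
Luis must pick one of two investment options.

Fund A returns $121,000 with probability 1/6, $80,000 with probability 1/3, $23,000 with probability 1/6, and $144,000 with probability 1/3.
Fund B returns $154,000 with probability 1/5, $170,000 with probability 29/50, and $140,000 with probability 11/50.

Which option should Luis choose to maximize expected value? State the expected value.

Fund A = 1/6 × 121000 + 1/3 × 80000 + 1/6 × 23000 + 1/3 × 144000 = 20166.6667 + 26666.6667 + 3833.3333 + 48000 = 98666.6667
Fund B = 1/5 × 154000 + 29/50 × 170000 + 11/50 × 140000 = 30800 + 98600 + 30800 = 160200

Fund B ($160,200)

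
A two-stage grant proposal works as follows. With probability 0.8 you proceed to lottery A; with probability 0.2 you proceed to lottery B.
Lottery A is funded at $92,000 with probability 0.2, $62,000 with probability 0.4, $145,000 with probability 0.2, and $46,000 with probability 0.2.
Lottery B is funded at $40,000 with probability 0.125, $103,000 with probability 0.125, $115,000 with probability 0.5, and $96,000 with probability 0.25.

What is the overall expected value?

$84,995

EV(A) = 0.2 × 92000 + 0.4 × 62000 + 0.2 × 145000 + 0.2 × 46000 = 18400 + 24800 + 29000 + 9200 = 81400
EV(B) = 0.125 × 40000 + 0.125 × 103000 + 0.5 × 115000 + 0.25 × 96000 = 5000 + 12875 + 57500 + 24000 = 99375
Overall = 0.8 × 81400 + 0.2 × 99375 = 65120 + 19875 = 84995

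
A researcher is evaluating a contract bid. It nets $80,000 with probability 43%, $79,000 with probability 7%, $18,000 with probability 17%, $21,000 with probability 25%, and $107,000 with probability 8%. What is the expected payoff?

EV = 0.43 × 80000 + 0.07 × 79000 + 0.17 × 18000 + 0.25 × 21000 + 0.08 × 107000 = 34400 + 5530 + 3060 + 5250 + 8560 = 56800

$56,800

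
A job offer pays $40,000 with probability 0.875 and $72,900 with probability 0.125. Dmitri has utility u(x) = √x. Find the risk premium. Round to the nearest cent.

$535.94

E[u] = 0.875·√40000 + 0.125·√72900 = 0.875·200 + 0.125·270 = 208.75
CE = (208.75)² = 43576.5625
Risk premium = EV − CE = 44112.5 − 43576.5625 = 535.9375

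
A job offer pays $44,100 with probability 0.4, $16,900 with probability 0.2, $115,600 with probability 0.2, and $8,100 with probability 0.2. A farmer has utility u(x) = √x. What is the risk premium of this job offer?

$7,344

E[u] = 0.4·√44100 + 0.2·√16900 + 0.2·√115600 + 0.2·√8100 = 0.4·210 + 0.2·130 + 0.2·340 + 0.2·90 = 196
CE = (196)² = 38416
Risk premium = EV − CE = 45760 − 38416 = 7344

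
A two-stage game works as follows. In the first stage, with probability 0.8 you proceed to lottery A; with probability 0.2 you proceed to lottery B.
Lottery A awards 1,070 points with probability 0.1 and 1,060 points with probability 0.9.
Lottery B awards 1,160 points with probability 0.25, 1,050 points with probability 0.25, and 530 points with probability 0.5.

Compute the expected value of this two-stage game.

1012.3 points

EV(A) = 0.1 × 1070 + 0.9 × 1060 = 107 + 954 = 1061
EV(B) = 0.25 × 1160 + 0.25 × 1050 + 0.5 × 530 = 290 + 262.5 + 265 = 817.5
Overall = 0.8 × 1061 + 0.2 × 817.5 = 848.8 + 163.5 = 1012.3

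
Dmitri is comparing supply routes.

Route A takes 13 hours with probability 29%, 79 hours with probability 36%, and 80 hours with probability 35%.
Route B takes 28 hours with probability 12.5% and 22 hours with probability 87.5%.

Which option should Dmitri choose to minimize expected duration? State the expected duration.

Route B (22.75 hours)

Route A = 0.29 × 13 + 0.36 × 79 + 0.35 × 80 = 3.77 + 28.44 + 28 = 60.21
Route B = 0.125 × 28 + 0.875 × 22 = 3.5 + 19.25 = 22.75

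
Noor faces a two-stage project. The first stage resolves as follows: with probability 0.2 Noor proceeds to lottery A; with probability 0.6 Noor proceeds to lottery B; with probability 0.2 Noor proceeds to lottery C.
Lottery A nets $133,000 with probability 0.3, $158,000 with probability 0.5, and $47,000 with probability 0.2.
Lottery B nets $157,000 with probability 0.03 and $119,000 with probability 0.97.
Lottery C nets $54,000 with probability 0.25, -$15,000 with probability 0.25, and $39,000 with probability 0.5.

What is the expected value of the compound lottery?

EV(A) = 0.3 × 133000 + 0.5 × 158000 + 0.2 × 47000 = 39900 + 79000 + 9400 = 128300
EV(B) = 0.03 × 157000 + 0.97 × 119000 = 4710 + 115430 = 120140
EV(C) = 0.25 × 54000 + 0.25 × (-15000) + 0.5 × 39000 = 13500 − 3750 + 19500 = 29250
Overall = 0.2 × 128300 + 0.6 × 120140 + 0.2 × 29250 = 25660 + 72084 + 5850 = 103594

$103,594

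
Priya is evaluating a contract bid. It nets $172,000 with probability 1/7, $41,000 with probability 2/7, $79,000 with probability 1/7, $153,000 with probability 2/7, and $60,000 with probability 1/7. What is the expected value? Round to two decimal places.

$99,857.14

EV = 1/7 × 172000 + 2/7 × 41000 + 1/7 × 79000 + 2/7 × 153000 + 1/7 × 60000 = 24571.4286 + 11714.2857 + 11285.7143 + 43714.2857 + 8571.4286 = 99857.1429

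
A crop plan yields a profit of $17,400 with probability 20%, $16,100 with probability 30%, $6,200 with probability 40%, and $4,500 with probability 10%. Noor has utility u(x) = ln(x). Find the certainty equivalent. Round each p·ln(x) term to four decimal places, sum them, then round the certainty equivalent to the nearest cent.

E[u] = 0.2·ln(17400) + 0.3·ln(16100) + 0.4·ln(6200) + 0.1·ln(4500) = 1.9528 + 2.9060 + 3.4929 + 0.8412 = 9.1929
CE = e^9.1929 ≈ 9827.11

$9,827.11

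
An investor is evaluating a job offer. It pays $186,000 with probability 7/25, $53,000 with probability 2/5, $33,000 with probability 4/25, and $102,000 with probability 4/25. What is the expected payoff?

$94,880

EV = 7/25 × 186000 + 2/5 × 53000 + 4/25 × 33000 + 4/25 × 102000 = 52080 + 21200 + 5280 + 16320 = 94880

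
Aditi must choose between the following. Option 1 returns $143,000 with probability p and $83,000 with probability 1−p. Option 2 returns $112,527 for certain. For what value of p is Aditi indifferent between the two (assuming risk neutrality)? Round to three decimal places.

p = 0.492

p·143000 + (1−p)·83000 = 112527
60000p + 83000 = 112527
p = (112527 − 83000) / 60000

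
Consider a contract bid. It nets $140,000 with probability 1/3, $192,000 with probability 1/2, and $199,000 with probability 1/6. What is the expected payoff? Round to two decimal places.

$175,833.33

EV = 1/3 × 140000 + 1/2 × 192000 + 1/6 × 199000 = 46666.6667 + 96000 + 33166.6667 = 175833.3333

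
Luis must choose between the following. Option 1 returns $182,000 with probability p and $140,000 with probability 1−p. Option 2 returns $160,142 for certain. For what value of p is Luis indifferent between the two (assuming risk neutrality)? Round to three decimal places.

p = 0.480

p·182000 + (1−p)·140000 = 160142
42000p + 140000 = 160142
p = (160142 − 140000) / 42000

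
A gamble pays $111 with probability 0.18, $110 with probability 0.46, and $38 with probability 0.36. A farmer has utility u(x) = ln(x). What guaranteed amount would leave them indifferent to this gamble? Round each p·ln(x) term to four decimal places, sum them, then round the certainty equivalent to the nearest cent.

E[u] = 0.18·ln(111) + 0.46·ln(110) + 0.36·ln(38) = 0.8477 + 2.1622 + 1.3095 = 4.3194
CE = e^4.3194 ≈ 75.14

$75.14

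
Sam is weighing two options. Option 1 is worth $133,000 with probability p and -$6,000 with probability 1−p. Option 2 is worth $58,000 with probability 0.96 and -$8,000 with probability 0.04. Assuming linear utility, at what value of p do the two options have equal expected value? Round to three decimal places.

EV(Option 2) = 0.96 × 58000 + 0.04 × (-8000) = 55680 − 320 = 55360
p·133000 + (1−p)·(-6000) = 55360
139000p − 6000 = 55360
p = (55360 + 6000) / 139000

p = 0.441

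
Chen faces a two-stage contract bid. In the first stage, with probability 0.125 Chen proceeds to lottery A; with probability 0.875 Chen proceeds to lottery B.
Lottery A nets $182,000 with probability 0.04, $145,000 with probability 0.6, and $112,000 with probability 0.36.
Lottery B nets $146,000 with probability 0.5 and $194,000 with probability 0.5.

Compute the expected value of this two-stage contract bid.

EV(A) = 0.04 × 182000 + 0.6 × 145000 + 0.36 × 112000 = 7280 + 87000 + 40320 = 134600
EV(B) = 0.5 × 146000 + 0.5 × 194000 = 73000 + 97000 = 170000
Overall = 0.125 × 134600 + 0.875 × 170000 = 16825 + 148750 = 165575

$165,575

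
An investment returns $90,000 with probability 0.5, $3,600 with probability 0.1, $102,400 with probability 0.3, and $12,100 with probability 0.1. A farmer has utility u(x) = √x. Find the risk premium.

$8,121

E[u] = 0.5·√90000 + 0.1·√3600 + 0.3·√102400 + 0.1·√12100 = 0.5·300 + 0.1·60 + 0.3·320 + 0.1·110 = 263
CE = (263)² = 69169
Risk premium = EV − CE = 77290 − 69169 = 8121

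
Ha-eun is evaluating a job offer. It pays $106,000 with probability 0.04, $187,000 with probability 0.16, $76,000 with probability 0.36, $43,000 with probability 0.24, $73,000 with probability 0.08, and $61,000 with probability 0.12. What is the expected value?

$85,000

EV = 0.04 × 106000 + 0.16 × 187000 + 0.36 × 76000 + 0.24 × 43000 + 0.08 × 73000 + 0.12 × 61000 = 4240 + 29920 + 27360 + 10320 + 5840 + 7320 = 85000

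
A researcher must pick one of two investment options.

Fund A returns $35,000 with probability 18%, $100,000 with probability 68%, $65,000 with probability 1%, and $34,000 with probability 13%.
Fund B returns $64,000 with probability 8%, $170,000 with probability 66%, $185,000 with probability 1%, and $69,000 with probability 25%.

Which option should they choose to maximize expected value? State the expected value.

Fund A = 0.18 × 35000 + 0.68 × 100000 + 0.01 × 65000 + 0.13 × 34000 = 6300 + 68000 + 650 + 4420 = 79370
Fund B = 0.08 × 64000 + 0.66 × 170000 + 0.01 × 185000 + 0.25 × 69000 = 5120 + 112200 + 1850 + 17250 = 136420

Fund B ($136,420)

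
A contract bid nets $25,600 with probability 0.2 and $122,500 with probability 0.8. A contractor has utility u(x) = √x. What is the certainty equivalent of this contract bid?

$97,344

E[u] = 0.2·√25600 + 0.8·√122500 = 0.2·160 + 0.8·350 = 312
CE = (312)² = 97344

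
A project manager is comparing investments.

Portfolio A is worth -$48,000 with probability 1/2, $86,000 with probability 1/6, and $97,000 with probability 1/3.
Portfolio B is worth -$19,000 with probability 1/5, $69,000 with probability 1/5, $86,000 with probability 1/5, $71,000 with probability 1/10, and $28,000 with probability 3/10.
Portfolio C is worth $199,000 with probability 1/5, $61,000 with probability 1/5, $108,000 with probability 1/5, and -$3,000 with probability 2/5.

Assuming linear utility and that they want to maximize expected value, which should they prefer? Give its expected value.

Portfolio A = 1/2 × (-48000) + 1/6 × 86000 + 1/3 × 97000 = -24000 + 14333.3333 + 32333.3333 = 22666.6667
Portfolio B = 1/5 × (-19000) + 1/5 × 69000 + 1/5 × 86000 + 1/10 × 71000 + 3/10 × 28000 = -3800 + 13800 + 17200 + 7100 + 8400 = 42700
Portfolio C = 1/5 × 199000 + 1/5 × 61000 + 1/5 × 108000 + 2/5 × (-3000) = 39800 + 12200 + 21600 − 1200 = 72400

Portfolio C ($72,400)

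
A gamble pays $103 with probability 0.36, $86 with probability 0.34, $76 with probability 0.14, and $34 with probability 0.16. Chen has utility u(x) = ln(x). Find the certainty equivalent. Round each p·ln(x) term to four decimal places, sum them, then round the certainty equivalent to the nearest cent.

E[u] = 0.36·ln(103) + 0.34·ln(86) + 0.14·ln(76) + 0.16·ln(34) = 1.6685 + 1.5145 + 0.6063 + 0.5642 = 4.3535
CE = e^4.3535 ≈ 77.75

$77.75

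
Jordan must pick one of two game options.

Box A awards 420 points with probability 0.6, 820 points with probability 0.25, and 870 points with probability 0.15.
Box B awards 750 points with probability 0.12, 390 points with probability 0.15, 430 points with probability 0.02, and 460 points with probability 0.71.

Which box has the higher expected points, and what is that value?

Box A (587.5 points)

Box A = 0.6 × 420 + 0.25 × 820 + 0.15 × 870 = 252 + 205 + 130.5 = 587.5
Box B = 0.12 × 750 + 0.15 × 390 + 0.02 × 430 + 0.71 × 460 = 90 + 58.5 + 8.6 + 326.6 = 483.7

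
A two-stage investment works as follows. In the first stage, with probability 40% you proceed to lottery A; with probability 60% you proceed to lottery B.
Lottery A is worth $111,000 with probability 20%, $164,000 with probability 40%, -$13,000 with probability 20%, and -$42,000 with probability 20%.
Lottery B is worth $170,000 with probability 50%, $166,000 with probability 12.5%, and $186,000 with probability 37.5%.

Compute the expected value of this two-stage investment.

EV(A) = 0.2 × 111000 + 0.4 × 164000 + 0.2 × (-13000) + 0.2 × (-42000) = 22200 + 65600 − 2600 − 8400 = 76800
EV(B) = 0.5 × 170000 + 0.125 × 166000 + 0.375 × 186000 = 85000 + 20750 + 69750 = 175500
Overall = 0.4 × 76800 + 0.6 × 175500 = 30720 + 105300 = 136020

$136,020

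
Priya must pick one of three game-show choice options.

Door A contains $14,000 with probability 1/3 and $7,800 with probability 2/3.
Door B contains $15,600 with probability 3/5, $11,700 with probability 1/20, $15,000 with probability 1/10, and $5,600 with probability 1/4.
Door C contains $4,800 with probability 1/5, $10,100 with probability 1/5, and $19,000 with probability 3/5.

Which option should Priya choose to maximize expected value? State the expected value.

Door C ($14,380)

Door A = 1/3 × 14000 + 2/3 × 7800 = 4666.6667 + 5200 = 9866.6667
Door B = 3/5 × 15600 + 1/20 × 11700 + 1/10 × 15000 + 1/4 × 5600 = 9360 + 585 + 1500 + 1400 = 12845
Door C = 1/5 × 4800 + 1/5 × 10100 + 3/5 × 19000 = 960 + 2020 + 11400 = 14380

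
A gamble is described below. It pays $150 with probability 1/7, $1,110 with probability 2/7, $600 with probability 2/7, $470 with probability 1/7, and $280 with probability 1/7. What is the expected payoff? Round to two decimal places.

EV = 1/7 × 150 + 2/7 × 1110 + 2/7 × 600 + 1/7 × 470 + 1/7 × 280 = 21.4286 + 317.1429 + 171.4286 + 67.1429 + 40 = 617.1429

$617.14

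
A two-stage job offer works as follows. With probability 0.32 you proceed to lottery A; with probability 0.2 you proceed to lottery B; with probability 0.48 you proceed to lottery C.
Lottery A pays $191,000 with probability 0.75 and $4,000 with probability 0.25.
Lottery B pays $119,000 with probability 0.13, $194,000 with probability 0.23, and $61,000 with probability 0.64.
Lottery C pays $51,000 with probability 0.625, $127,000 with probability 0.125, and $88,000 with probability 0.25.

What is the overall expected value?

$99,466

EV(A) = 0.75 × 191000 + 0.25 × 4000 = 143250 + 1000 = 144250
EV(B) = 0.13 × 119000 + 0.23 × 194000 + 0.64 × 61000 = 15470 + 44620 + 39040 = 99130
EV(C) = 0.625 × 51000 + 0.125 × 127000 + 0.25 × 88000 = 31875 + 15875 + 22000 = 69750
Overall = 0.32 × 144250 + 0.2 × 99130 + 0.48 × 69750 = 46160 + 19826 + 33480 = 99466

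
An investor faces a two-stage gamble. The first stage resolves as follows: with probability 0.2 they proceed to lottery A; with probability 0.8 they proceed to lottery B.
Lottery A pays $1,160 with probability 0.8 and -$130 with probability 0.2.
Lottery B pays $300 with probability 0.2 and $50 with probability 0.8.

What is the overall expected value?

EV(A) = 0.8 × 1160 + 0.2 × (-130) = 928 − 26 = 902
EV(B) = 0.2 × 300 + 0.8 × 50 = 60 + 40 = 100
Overall = 0.2 × 902 + 0.8 × 100 = 180.4 + 80 = 260.4

$260.40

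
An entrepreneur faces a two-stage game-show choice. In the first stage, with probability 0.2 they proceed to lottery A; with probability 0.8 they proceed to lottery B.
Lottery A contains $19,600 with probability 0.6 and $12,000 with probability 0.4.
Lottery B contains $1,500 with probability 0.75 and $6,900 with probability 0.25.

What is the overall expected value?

$5,592

EV(A) = 0.6 × 19600 + 0.4 × 12000 = 11760 + 4800 = 16560
EV(B) = 0.75 × 1500 + 0.25 × 6900 = 1125 + 1725 = 2850
Overall = 0.2 × 16560 + 0.8 × 2850 = 3312 + 2280 = 5592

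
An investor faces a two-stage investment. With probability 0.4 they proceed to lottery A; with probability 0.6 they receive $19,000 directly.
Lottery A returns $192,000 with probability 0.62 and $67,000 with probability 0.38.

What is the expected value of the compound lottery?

EV(A) = 0.62 × 192000 + 0.38 × 67000 = 119040 + 25460 = 144500
Branch B: 19000 (certain)
Overall = 0.4 × 144500 + 0.6 × 19000 = 57800 + 11400 = 69200

$69,200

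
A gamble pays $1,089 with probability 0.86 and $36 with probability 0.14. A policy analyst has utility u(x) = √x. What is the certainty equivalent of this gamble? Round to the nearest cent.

$853.81

E[u] = 0.86·√1089 + 0.14·√36 = 0.86·33 + 0.14·6 = 29.22
CE = (29.22)² = 853.8084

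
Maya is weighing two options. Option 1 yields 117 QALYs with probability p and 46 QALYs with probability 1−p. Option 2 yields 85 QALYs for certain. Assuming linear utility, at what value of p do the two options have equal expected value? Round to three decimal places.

p = 0.549

p·117 + (1−p)·46 = 85
71p + 46 = 85
p = (85 − 46) / 71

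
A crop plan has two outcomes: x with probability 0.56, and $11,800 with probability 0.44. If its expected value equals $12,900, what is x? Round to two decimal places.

0.56·x + 0.44·11800 = 12900
0.56·x = 12900 − 5192 = 7708
x = 7708 / 0.56 = 13764.2857

x = $13,764.29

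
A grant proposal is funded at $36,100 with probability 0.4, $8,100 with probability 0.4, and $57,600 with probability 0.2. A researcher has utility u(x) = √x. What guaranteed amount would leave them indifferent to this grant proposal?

E[u] = 0.4·√36100 + 0.4·√8100 + 0.2·√57600 = 0.4·190 + 0.4·90 + 0.2·240 = 160
CE = (160)² = 25600

$25,600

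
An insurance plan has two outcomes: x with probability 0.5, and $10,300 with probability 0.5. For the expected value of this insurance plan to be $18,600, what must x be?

0.5·x + 0.5·10300 = 18600
0.5·x = 18600 − 5150 = 13450
x = 13450 / 0.5 = 26900

x = $26,900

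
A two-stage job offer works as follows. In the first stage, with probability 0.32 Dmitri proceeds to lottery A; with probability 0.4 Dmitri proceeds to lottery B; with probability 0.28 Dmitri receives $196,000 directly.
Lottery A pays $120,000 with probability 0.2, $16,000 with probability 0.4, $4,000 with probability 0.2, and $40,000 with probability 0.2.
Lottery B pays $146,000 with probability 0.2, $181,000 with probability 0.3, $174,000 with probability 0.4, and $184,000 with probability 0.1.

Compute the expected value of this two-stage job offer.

EV(A) = 0.2 × 120000 + 0.4 × 16000 + 0.2 × 4000 + 0.2 × 40000 = 24000 + 6400 + 800 + 8000 = 39200
EV(B) = 0.2 × 146000 + 0.3 × 181000 + 0.4 × 174000 + 0.1 × 184000 = 29200 + 54300 + 69600 + 18400 = 171500
Branch C: 196000 (certain)
Overall = 0.32 × 39200 + 0.4 × 171500 + 0.28 × 196000 = 12544 + 68600 + 54880 = 136024

$136,024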